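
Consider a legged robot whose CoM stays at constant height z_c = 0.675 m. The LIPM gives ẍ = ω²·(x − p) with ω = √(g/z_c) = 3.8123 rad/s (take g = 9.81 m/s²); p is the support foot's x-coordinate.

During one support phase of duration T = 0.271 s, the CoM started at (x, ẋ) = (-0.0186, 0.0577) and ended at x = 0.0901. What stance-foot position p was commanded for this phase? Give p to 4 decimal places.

ωT = 3.8123·0.271 = 1.033133; cosh(ωT) = 1.582873, sinh(ωT) = 1.226983
x(T) = p + (x₀−p)·cosh(ωT) + (ẋ₀/ω)·sinh(ωT) ⇒ p·(1 − cosh) = x(T) − x₀·cosh − (ẋ₀/ω)·sinh
numerator   = 0.0901 − (-0.0186)·1.582873 − (0.0577/3.8123)·1.226983 = 0.100971
denominator = 1 − 1.582873 = -0.582873
p = 0.100971 / -0.582873 = -0.1732

p = -0.1732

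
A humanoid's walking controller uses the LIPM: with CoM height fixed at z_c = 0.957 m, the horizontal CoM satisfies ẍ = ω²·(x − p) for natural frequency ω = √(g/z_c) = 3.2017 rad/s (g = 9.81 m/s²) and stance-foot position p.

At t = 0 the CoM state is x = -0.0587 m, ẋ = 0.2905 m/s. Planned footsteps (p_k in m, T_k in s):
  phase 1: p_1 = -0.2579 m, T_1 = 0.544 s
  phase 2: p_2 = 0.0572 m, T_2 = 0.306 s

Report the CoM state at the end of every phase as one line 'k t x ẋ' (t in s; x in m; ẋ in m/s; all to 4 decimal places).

phase 1: p=-0.2579, T=0.544, ωT=1.741725, cosh=2.941198, sinh=2.765980; start (x,ẋ)=(-0.058700, 0.290500) → end (x,ẋ)=(0.578953, 2.618501)
phase 2: p=0.0572, T=0.306, ωT=0.979720, cosh=1.519563, sinh=1.144147; start (x,ẋ)=(0.578953, 2.618501) → end (x,ẋ)=(1.785774, 5.890271)

1 0.5440 0.5790 2.6185
2 0.8500 1.7858 5.8903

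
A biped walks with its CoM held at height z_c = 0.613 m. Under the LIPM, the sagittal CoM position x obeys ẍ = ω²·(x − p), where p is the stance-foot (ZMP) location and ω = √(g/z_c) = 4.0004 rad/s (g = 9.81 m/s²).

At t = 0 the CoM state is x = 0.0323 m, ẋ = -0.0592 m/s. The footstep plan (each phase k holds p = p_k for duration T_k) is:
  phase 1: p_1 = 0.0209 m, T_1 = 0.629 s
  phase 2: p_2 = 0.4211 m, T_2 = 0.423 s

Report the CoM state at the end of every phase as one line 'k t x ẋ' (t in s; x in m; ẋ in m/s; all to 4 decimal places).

1 0.6290 0.0009 -0.0884
2 1.0520 -0.8166 -4.6582

phase 1: p=0.0209, T=0.629, ωT=2.516252, cosh=6.231429, sinh=6.150667; start (x,ẋ)=(0.032300, -0.059200) → end (x,ẋ)=(0.000918, -0.088402)
phase 2: p=0.4211, T=0.423, ωT=1.692169, cosh=2.807685, sinh=2.623565; start (x,ẋ)=(0.000918, -0.088402) → end (x,ẋ)=(-0.816616, -4.658150)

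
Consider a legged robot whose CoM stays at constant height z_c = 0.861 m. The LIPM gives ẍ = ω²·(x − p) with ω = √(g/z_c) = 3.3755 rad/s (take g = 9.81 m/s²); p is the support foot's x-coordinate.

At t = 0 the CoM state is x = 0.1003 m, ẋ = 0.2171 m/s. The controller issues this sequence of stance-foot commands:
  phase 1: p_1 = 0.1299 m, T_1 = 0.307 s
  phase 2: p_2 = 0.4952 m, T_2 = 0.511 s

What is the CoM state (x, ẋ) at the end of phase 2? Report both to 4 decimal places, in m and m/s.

phase 1: p=0.1299, T=0.307, ωT=1.036279, cosh=1.586740, sinh=1.231968; start (x,ẋ)=(0.100300, 0.217100) → end (x,ẋ)=(0.162168, 0.221389)
phase 2: p=0.4952, T=0.511, ωT=1.724881, cosh=2.895022, sinh=2.716828; start (x,ẋ)=(0.162168, 0.221389) → end (x,ẋ)=(-0.290745, -2.413191)

x = -0.2907, ẋ = -2.4132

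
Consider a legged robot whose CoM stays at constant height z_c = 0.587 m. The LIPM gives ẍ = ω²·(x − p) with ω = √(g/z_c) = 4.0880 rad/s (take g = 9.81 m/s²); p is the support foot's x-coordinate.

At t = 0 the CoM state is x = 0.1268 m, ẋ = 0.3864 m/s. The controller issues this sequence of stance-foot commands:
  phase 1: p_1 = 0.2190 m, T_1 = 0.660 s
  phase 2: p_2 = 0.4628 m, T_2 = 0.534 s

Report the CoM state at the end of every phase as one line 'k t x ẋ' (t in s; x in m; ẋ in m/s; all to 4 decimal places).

phase 1: p=0.2190, T=0.660, ωT=2.698080, cosh=7.459262, sinh=7.391928; start (x,ẋ)=(0.126800, 0.386400) → end (x,ẋ)=(0.229945, 0.096141)
phase 2: p=0.4628, T=0.534, ωT=2.182992, cosh=4.492759, sinh=4.380055; start (x,ẋ)=(0.229945, 0.096141) → end (x,ẋ)=(-0.480352, -3.737485)

1 0.6600 0.2299 0.0961
2 1.1940 -0.4804 -3.7375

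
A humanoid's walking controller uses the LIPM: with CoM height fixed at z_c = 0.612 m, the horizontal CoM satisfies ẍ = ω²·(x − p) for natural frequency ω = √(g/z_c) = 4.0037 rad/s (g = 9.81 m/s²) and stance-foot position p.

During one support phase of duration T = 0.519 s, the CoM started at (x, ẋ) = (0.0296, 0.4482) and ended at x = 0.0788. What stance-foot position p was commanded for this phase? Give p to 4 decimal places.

p = 0.1575

ωT = 4.0037·0.519 = 2.077920; cosh(ωT) = 4.056515, sinh(ωT) = 3.931325
x(T) = p + (x₀−p)·cosh(ωT) + (ẋ₀/ω)·sinh(ωT) ⇒ p·(1 − cosh) = x(T) − x₀·cosh − (ẋ₀/ω)·sinh
numerator   = 0.0788 − (0.0296)·4.056515 − (0.4482/4.0037)·3.931325 = -0.481371
denominator = 1 − 4.056515 = -3.056515
p = -0.481371 / -3.056515 = 0.1575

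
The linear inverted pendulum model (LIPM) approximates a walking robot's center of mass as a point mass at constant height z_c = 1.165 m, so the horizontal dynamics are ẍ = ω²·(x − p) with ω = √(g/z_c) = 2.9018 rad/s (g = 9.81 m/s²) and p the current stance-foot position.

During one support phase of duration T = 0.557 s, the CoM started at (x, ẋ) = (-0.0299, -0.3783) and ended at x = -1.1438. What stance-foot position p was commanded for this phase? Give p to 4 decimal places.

ωT = 2.9018·0.557 = 1.616303; cosh(ωT) = 2.616537, sinh(ωT) = 2.417905
x(T) = p + (x₀−p)·cosh(ωT) + (ẋ₀/ω)·sinh(ωT) ⇒ p·(1 − cosh) = x(T) − x₀·cosh − (ẋ₀/ω)·sinh
numerator   = -1.1438 − (-0.0299)·2.616537 − (-0.3783/2.9018)·2.417905 = -0.750350
denominator = 1 − 2.616537 = -1.616537
p = -0.750350 / -1.616537 = 0.4642

p = 0.4642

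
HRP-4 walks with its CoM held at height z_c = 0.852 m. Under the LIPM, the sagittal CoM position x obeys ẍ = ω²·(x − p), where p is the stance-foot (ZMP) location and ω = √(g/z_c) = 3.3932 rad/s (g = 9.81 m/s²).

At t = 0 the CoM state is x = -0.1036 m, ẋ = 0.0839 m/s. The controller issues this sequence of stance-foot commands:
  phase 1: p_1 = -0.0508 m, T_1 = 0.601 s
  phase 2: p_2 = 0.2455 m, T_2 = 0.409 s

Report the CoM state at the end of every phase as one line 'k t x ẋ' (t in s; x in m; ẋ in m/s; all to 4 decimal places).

phase 1: p=-0.0508, T=0.601, ωT=2.039313, cosh=3.907724, sinh=3.777606; start (x,ẋ)=(-0.103600, 0.083900) → end (x,ẋ)=(-0.163723, -0.348941)
phase 2: p=0.2455, T=0.409, ωT=1.387819, cosh=2.127861, sinh=1.878242; start (x,ẋ)=(-0.163723, -0.348941) → end (x,ẋ)=(-0.818420, -3.350579)

1 0.6010 -0.1637 -0.3489
2 1.0100 -0.8184 -3.3506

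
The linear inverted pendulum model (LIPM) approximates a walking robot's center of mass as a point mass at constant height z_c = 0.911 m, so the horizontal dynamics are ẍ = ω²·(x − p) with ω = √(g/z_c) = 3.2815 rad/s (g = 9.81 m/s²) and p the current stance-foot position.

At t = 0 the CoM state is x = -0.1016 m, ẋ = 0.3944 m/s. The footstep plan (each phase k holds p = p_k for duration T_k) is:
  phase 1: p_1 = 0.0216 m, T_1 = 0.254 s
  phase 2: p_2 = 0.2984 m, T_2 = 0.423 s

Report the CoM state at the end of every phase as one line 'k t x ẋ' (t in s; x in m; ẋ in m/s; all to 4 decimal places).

1 0.2540 -0.0347 0.1622
2 0.6770 -0.3178 -1.7088

phase 1: p=0.0216, T=0.254, ωT=0.833501, cosh=1.367944, sinh=0.933418; start (x,ẋ)=(-0.101600, 0.394400) → end (x,ẋ)=(-0.034744, 0.162154)
phase 2: p=0.2984, T=0.423, ωT=1.388074, cosh=2.128341, sinh=1.878786; start (x,ẋ)=(-0.034744, 0.162154) → end (x,ẋ)=(-0.317805, -1.708793)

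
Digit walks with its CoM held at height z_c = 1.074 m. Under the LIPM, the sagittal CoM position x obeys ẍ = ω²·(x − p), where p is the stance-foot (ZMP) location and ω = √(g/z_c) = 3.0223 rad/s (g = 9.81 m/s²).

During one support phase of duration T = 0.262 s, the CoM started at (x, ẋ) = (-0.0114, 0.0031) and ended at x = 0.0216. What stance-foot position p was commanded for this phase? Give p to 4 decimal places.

ωT = 3.0223·0.262 = 0.791843; cosh(ωT) = 1.330235, sinh(ωT) = 0.877225
x(T) = p + (x₀−p)·cosh(ωT) + (ẋ₀/ω)·sinh(ωT) ⇒ p·(1 − cosh) = x(T) − x₀·cosh − (ẋ₀/ω)·sinh
numerator   = 0.0216 − (-0.0114)·1.330235 − (0.0031/3.0223)·0.877225 = 0.035865
denominator = 1 − 1.330235 = -0.330235
p = 0.035865 / -0.330235 = -0.1086

p = -0.1086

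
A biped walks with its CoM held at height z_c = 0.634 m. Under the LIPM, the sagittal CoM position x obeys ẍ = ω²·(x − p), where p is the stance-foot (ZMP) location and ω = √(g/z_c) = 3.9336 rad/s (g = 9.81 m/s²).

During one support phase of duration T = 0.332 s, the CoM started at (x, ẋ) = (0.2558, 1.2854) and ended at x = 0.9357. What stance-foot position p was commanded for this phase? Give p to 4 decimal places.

p = 0.1324

ωT = 3.9336·0.332 = 1.305955; cosh(ωT) = 1.981063, sinh(ωT) = 1.710150
x(T) = p + (x₀−p)·cosh(ωT) + (ẋ₀/ω)·sinh(ωT) ⇒ p·(1 − cosh) = x(T) − x₀·cosh − (ẋ₀/ω)·sinh
numerator   = 0.9357 − (0.2558)·1.981063 − (1.2854/3.9336)·1.710150 = -0.129889
denominator = 1 − 1.981063 = -0.981063
p = -0.129889 / -0.981063 = 0.1324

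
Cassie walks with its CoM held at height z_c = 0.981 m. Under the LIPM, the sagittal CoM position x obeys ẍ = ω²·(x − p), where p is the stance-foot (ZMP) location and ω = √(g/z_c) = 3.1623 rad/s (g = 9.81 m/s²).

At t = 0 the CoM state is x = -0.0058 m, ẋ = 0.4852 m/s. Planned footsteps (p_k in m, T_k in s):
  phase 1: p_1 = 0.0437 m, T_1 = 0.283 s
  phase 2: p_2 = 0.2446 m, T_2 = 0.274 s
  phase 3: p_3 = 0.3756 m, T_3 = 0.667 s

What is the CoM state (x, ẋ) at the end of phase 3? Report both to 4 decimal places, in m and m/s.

phase 1: p=0.0437, T=0.283, ωT=0.894931, cosh=1.427901, sinh=1.019265; start (x,ẋ)=(-0.005800, 0.485200) → end (x,ẋ)=(0.129407, 0.533268)
phase 2: p=0.2446, T=0.274, ωT=0.866470, cosh=1.399467, sinh=0.979034; start (x,ẋ)=(0.129407, 0.533268) → end (x,ẋ)=(0.248489, 0.389655)
phase 3: p=0.3756, T=0.667, ωT=2.109254, cosh=4.181710, sinh=4.060381; start (x,ẋ)=(0.248489, 0.389655) → end (x,ẋ)=(0.344376, -0.002695)

x = 0.3444, ẋ = -0.0027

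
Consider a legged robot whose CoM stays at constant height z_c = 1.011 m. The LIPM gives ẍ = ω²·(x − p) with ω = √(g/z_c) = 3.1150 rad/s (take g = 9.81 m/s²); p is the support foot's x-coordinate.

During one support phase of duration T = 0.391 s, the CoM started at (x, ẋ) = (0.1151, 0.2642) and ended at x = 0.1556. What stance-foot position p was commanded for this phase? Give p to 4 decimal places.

ωT = 3.1150·0.391 = 1.217965; cosh(ωT) = 1.838067, sinh(ωT) = 1.542235
x(T) = p + (x₀−p)·cosh(ωT) + (ẋ₀/ω)·sinh(ωT) ⇒ p·(1 − cosh) = x(T) − x₀·cosh − (ẋ₀/ω)·sinh
numerator   = 0.1556 − (0.1151)·1.838067 − (0.2642/3.1150)·1.542235 = -0.186767
denominator = 1 − 1.838067 = -0.838067
p = -0.186767 / -0.838067 = 0.2229

p = 0.2229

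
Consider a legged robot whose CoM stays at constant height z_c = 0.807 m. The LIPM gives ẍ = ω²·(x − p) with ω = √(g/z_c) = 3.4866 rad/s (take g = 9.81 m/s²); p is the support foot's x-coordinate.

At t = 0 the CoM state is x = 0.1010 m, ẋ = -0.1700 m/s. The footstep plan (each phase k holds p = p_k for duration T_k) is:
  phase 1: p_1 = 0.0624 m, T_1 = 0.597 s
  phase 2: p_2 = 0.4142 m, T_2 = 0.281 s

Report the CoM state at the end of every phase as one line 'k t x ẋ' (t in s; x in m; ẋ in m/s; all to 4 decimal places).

phase 1: p=0.0624, T=0.597, ωT=2.081500, cosh=4.070615, sinh=3.945872; start (x,ẋ)=(0.101000, -0.170000) → end (x,ẋ)=(0.027133, -0.160958)
phase 2: p=0.4142, T=0.281, ωT=0.979735, cosh=1.519580, sinh=1.144169; start (x,ẋ)=(0.027133, -0.160958) → end (x,ẋ)=(-0.226800, -1.788702)

1 0.5970 0.0271 -0.1610
2 0.8780 -0.2268 -1.7887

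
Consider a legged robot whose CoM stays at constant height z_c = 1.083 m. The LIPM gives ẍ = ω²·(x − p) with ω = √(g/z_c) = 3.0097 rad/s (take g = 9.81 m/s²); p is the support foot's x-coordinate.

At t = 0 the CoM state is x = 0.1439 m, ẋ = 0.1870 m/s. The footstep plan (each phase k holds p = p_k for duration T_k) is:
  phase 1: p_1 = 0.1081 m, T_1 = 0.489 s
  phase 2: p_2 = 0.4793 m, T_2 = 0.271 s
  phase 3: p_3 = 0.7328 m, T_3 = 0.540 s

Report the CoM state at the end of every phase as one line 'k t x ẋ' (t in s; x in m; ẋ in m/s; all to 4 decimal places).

1 0.4890 0.3184 0.6512
2 0.7600 0.4586 0.4398
3 1.3000 0.3661 -0.8546

phase 1: p=0.1081, T=0.489, ωT=1.471743, cosh=2.293174, sinh=2.063649; start (x,ẋ)=(0.143900, 0.187000) → end (x,ẋ)=(0.318415, 0.651176)
phase 2: p=0.4793, T=0.271, ωT=0.815629, cosh=1.351479, sinh=0.909118; start (x,ẋ)=(0.318415, 0.651176) → end (x,ẋ)=(0.458564, 0.439842)
phase 3: p=0.7328, T=0.540, ωT=1.625238, cosh=2.638246, sinh=2.441382; start (x,ẋ)=(0.458564, 0.439842) → end (x,ẋ)=(0.366084, -0.854629)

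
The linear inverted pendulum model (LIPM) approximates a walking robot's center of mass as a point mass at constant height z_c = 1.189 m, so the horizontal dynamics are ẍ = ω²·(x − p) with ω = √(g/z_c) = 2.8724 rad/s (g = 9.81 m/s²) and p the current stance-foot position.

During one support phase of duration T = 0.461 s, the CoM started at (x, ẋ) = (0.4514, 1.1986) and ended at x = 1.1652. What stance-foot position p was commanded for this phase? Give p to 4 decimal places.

ωT = 2.8724·0.461 = 1.324176; cosh(ωT) = 2.012555, sinh(ωT) = 1.746533
x(T) = p + (x₀−p)·cosh(ωT) + (ẋ₀/ω)·sinh(ωT) ⇒ p·(1 − cosh) = x(T) − x₀·cosh − (ẋ₀/ω)·sinh
numerator   = 1.1652 − (0.4514)·2.012555 − (1.1986/2.8724)·1.746533 = -0.472064
denominator = 1 − 2.012555 = -1.012555
p = -0.472064 / -1.012555 = 0.4662

p = 0.4662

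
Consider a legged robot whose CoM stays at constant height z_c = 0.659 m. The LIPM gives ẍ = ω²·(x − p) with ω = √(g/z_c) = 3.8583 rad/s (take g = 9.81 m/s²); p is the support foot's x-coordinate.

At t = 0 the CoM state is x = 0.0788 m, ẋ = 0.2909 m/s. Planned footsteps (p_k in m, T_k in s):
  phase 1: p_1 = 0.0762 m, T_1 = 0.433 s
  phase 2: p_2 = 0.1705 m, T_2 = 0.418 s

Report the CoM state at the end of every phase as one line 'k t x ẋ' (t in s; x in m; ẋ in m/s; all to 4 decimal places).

phase 1: p=0.0762, T=0.433, ωT=1.670644, cosh=2.751858, sinh=2.563732; start (x,ẋ)=(0.078800, 0.290900) → end (x,ẋ)=(0.276650, 0.826234)
phase 2: p=0.1705, T=0.418, ωT=1.612769, cosh=2.608010, sinh=2.408675; start (x,ẋ)=(0.276650, 0.826234) → end (x,ẋ)=(0.963144, 3.141316)

1 0.4330 0.2766 0.8262
2 0.8510 0.9631 3.1413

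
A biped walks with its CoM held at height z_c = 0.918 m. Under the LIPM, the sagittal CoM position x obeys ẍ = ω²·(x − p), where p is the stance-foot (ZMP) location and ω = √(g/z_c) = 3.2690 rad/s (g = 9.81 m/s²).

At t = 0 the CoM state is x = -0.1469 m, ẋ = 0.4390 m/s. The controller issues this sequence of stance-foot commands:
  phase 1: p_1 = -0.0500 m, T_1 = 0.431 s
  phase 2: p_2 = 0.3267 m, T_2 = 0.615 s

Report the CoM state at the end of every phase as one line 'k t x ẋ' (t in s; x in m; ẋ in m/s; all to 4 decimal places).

1 0.4310 -0.0018 0.3424
2 1.0460 -0.5375 -2.6353

phase 1: p=-0.0500, T=0.431, ωT=1.408939, cosh=2.168007, sinh=1.923605; start (x,ẋ)=(-0.146900, 0.439000) → end (x,ẋ)=(-0.001755, 0.342422)
phase 2: p=0.3267, T=0.615, ωT=2.010435, cosh=3.800247, sinh=3.666317; start (x,ẋ)=(-0.001755, 0.342422) → end (x,ẋ)=(-0.537471, -2.635312)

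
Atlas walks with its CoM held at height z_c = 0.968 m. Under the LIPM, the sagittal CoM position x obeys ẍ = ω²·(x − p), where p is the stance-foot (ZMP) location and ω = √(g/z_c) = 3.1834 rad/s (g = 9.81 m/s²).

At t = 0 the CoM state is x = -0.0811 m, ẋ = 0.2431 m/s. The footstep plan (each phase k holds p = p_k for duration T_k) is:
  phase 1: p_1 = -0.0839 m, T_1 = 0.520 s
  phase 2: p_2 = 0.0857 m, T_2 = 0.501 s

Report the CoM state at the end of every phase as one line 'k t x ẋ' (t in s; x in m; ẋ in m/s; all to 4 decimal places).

phase 1: p=-0.0839, T=0.520, ωT=1.655368, cosh=2.713014, sinh=2.521992; start (x,ẋ)=(-0.081100, 0.243100) → end (x,ẋ)=(0.116288, 0.682014)
phase 2: p=0.0857, T=0.501, ωT=1.594883, cosh=2.565343, sinh=2.362411; start (x,ẋ)=(0.116288, 0.682014) → end (x,ẋ)=(0.670293, 1.979637)

1 0.5200 0.1163 0.6820
2 1.0210 0.6703 1.9796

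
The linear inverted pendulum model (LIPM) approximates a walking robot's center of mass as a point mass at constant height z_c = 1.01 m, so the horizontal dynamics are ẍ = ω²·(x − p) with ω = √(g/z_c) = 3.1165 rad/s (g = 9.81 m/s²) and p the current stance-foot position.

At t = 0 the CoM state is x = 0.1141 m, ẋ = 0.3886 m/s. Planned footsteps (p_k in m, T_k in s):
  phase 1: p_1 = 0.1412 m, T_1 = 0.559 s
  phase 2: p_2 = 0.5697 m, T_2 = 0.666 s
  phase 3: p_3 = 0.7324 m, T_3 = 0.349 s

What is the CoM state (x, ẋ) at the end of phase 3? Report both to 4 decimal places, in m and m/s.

x = 1.9756, ẋ = 4.1052

phase 1: p=0.1412, T=0.559, ωT=1.742124, cosh=2.942301, sinh=2.767153; start (x,ẋ)=(0.114100, 0.388600) → end (x,ẋ)=(0.406503, 0.909672)
phase 2: p=0.5697, T=0.666, ωT=2.075589, cosh=4.047361, sinh=3.921878; start (x,ẋ)=(0.406503, 0.909672) → end (x,ẋ)=(1.053937, 1.687094)
phase 3: p=0.7324, T=0.349, ωT=1.087658, cosh=1.652161, sinh=1.315157; start (x,ẋ)=(1.053937, 1.687094) → end (x,ẋ)=(1.975581, 4.105231)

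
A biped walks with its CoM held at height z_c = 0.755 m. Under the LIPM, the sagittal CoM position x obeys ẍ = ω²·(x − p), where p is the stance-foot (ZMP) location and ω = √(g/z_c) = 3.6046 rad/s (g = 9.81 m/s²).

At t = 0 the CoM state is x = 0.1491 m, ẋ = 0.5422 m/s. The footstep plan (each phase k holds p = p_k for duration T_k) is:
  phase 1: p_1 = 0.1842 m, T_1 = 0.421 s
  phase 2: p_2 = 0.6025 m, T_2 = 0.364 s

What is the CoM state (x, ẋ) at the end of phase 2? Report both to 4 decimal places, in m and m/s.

x = 0.7406, ẋ = 0.9434

phase 1: p=0.1842, T=0.421, ωT=1.517537, cosh=2.390114, sinh=2.170862; start (x,ẋ)=(0.149100, 0.542200) → end (x,ẋ)=(0.426846, 1.021259)
phase 2: p=0.6025, T=0.364, ωT=1.312074, cosh=1.991565, sinh=1.722304; start (x,ẋ)=(0.426846, 1.021259) → end (x,ẋ)=(0.740638, 0.943404)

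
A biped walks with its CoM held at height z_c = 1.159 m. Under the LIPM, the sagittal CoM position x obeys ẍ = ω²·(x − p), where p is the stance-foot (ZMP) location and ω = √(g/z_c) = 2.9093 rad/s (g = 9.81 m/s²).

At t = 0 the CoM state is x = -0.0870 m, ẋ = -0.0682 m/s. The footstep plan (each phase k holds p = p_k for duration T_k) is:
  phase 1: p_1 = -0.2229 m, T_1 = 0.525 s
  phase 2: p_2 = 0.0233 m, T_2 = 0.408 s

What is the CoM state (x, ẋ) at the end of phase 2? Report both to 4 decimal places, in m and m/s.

x = 0.4364, ẋ = 1.3896

phase 1: p=-0.2229, T=0.525, ωT=1.527383, cosh=2.411604, sinh=2.194501; start (x,ẋ)=(-0.087000, -0.068200) → end (x,ẋ)=(0.053393, 0.703177)
phase 2: p=0.0233, T=0.408, ωT=1.186994, cosh=1.791177, sinh=1.486040; start (x,ẋ)=(0.053393, 0.703177) → end (x,ẋ)=(0.436378, 1.389618)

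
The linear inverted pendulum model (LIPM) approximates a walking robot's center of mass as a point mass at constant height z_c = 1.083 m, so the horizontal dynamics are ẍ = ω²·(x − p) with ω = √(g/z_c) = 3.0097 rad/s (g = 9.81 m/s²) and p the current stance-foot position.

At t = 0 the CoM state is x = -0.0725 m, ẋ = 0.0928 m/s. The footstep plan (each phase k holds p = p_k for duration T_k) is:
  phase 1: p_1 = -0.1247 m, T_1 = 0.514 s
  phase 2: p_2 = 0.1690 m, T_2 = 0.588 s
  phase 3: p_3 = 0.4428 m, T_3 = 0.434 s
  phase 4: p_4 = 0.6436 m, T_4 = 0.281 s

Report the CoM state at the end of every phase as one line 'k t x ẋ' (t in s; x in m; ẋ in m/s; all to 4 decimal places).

phase 1: p=-0.1247, T=0.514, ωT=1.546986, cosh=2.455089, sinh=2.242201; start (x,ẋ)=(-0.072500, 0.092800) → end (x,ẋ)=(0.072591, 0.580096)
phase 2: p=0.1690, T=0.588, ωT=1.769704, cosh=3.019748, sinh=2.849365; start (x,ẋ)=(0.072591, 0.580096) → end (x,ẋ)=(0.427062, 0.924966)
phase 3: p=0.4428, T=0.434, ωT=1.306210, cosh=1.981499, sinh=1.710654; start (x,ẋ)=(0.427062, 0.924966) → end (x,ẋ)=(0.937347, 1.751789)
phase 4: p=0.6436, T=0.281, ωT=0.845726, cosh=1.379457, sinh=0.950211; start (x,ẋ)=(0.937347, 1.751789) → end (x,ẋ)=(1.601879, 3.256589)

1 0.5140 0.0726 0.5801
2 1.1020 0.4271 0.9250
3 1.5360 0.9373 1.7518
4 1.8170 1.6019 3.2566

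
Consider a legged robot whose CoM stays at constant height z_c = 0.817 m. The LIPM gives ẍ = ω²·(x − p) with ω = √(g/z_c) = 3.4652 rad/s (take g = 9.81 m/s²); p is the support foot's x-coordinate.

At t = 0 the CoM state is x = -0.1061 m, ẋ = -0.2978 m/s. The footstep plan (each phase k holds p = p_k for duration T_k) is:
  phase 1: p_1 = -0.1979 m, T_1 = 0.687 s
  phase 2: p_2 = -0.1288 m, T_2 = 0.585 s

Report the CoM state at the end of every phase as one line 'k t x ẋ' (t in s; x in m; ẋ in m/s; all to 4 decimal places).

phase 1: p=-0.1979, T=0.687, ωT=2.380592, cosh=5.451901, sinh=5.359405; start (x,ẋ)=(-0.106100, -0.297800) → end (x,ẋ)=(-0.158004, 0.081279)
phase 2: p=-0.1288, T=0.585, ωT=2.027142, cosh=3.862034, sinh=3.730322; start (x,ẋ)=(-0.158004, 0.081279) → end (x,ẋ)=(-0.154088, -0.063595)

1 0.6870 -0.1580 0.0813
2 1.2720 -0.1541 -0.0636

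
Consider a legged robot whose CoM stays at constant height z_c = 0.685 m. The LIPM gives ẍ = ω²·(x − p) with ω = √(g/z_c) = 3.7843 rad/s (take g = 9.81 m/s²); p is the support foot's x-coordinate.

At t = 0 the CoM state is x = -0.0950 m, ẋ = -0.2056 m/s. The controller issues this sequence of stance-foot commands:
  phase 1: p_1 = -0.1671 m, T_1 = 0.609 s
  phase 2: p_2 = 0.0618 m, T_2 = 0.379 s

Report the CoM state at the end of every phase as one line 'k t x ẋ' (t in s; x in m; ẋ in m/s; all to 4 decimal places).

phase 1: p=-0.1671, T=0.609, ωT=2.304639, cosh=5.060176, sinh=4.960381; start (x,ẋ)=(-0.095000, -0.205600) → end (x,ẋ)=(-0.071757, 0.313058)
phase 2: p=0.0618, T=0.379, ωT=1.434250, cosh=2.217395, sinh=1.979101; start (x,ẋ)=(-0.071757, 0.313058) → end (x,ẋ)=(-0.070628, -0.306107)

1 0.6090 -0.0718 0.3131
2 0.9880 -0.0706 -0.3061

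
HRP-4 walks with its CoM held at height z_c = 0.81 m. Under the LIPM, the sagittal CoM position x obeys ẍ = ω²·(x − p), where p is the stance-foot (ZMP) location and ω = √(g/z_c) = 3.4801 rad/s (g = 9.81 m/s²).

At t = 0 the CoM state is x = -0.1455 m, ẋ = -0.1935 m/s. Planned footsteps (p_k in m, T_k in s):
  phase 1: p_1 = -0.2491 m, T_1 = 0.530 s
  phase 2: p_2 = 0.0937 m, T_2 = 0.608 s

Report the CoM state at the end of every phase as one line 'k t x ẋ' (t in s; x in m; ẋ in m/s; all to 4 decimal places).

1 0.5300 -0.0847 0.4844
2 1.1380 -0.0882 -0.4997

phase 1: p=-0.2491, T=0.530, ωT=1.844453, cosh=3.241376, sinh=3.083264; start (x,ẋ)=(-0.145500, -0.193500) → end (x,ẋ)=(-0.084729, 0.484429)
phase 2: p=0.0937, T=0.608, ωT=2.115901, cosh=4.208791, sinh=4.088266; start (x,ẋ)=(-0.084729, 0.484429) → end (x,ẋ)=(-0.088184, -0.499748)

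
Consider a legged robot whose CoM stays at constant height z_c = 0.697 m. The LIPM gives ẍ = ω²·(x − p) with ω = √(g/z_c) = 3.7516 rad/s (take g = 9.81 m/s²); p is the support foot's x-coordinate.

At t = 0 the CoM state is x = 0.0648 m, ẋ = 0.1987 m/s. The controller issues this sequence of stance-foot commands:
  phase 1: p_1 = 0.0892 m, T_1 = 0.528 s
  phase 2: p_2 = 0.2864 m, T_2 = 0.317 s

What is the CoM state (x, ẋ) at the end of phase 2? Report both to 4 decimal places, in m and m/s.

x = 0.2709, ẋ = 0.1794

phase 1: p=0.0892, T=0.528, ωT=1.980845, cosh=3.693408, sinh=3.555456; start (x,ẋ)=(0.064800, 0.198700) → end (x,ẋ)=(0.187392, 0.408417)
phase 2: p=0.2864, T=0.317, ωT=1.189257, cosh=1.794544, sinh=1.490097; start (x,ẋ)=(0.187392, 0.408417) → end (x,ẋ)=(0.270945, 0.179445)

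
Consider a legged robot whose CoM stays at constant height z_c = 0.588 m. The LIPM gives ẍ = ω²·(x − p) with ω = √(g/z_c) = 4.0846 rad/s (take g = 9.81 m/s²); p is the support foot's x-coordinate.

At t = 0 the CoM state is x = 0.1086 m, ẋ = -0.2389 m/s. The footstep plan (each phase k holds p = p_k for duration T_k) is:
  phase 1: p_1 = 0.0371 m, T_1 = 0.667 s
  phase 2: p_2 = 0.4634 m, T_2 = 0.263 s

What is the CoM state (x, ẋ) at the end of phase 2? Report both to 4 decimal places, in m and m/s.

phase 1: p=0.0371, T=0.667, ωT=2.724428, cosh=7.656638, sinh=7.591055; start (x,ẋ)=(0.108600, -0.238900) → end (x,ẋ)=(0.140564, 0.387788)
phase 2: p=0.4634, T=0.263, ωT=1.074250, cosh=1.634675, sinh=1.293121; start (x,ẋ)=(0.140564, 0.387788) → end (x,ẋ)=(0.058436, -1.071273)

x = 0.0584, ẋ = -1.0713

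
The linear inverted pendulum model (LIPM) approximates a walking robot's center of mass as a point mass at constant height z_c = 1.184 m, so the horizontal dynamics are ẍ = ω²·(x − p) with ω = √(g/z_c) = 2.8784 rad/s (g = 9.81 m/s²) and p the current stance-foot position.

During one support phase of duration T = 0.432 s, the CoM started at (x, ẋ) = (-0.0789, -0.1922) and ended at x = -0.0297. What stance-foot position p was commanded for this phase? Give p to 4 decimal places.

p = -0.2558

ωT = 2.8784·0.432 = 1.243469; cosh(ωT) = 1.878002, sinh(ωT) = 1.589619
x(T) = p + (x₀−p)·cosh(ωT) + (ẋ₀/ω)·sinh(ωT) ⇒ p·(1 − cosh) = x(T) − x₀·cosh − (ẋ₀/ω)·sinh
numerator   = -0.0297 − (-0.0789)·1.878002 − (-0.1922/2.8784)·1.589619 = 0.224618
denominator = 1 − 1.878002 = -0.878002
p = 0.224618 / -0.878002 = -0.2558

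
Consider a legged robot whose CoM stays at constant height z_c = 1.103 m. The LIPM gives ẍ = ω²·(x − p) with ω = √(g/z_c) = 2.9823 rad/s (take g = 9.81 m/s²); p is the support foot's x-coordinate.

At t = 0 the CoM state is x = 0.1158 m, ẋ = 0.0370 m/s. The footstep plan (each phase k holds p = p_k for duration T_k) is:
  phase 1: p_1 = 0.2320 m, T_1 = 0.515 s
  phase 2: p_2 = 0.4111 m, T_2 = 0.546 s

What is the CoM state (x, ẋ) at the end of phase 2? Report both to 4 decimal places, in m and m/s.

x = -1.2939, ẋ = -4.9638

phase 1: p=0.2320, T=0.515, ωT=1.535885, cosh=2.430349, sinh=2.215084; start (x,ẋ)=(0.115800, 0.037000) → end (x,ẋ)=(-0.022925, -0.677699)
phase 2: p=0.4111, T=0.546, ωT=1.628336, cosh=2.645822, sinh=2.449566; start (x,ẋ)=(-0.022925, -0.677699) → end (x,ẋ)=(-1.293894, -4.963773)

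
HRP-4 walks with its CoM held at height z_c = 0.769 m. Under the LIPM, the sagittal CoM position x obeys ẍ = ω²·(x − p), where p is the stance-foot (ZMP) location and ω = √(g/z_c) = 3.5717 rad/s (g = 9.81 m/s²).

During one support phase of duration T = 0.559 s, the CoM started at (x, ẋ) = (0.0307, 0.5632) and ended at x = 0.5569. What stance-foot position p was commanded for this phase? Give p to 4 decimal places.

ωT = 3.5717·0.559 = 1.996580; cosh(ωT) = 3.749815, sinh(ωT) = 3.614016
x(T) = p + (x₀−p)·cosh(ωT) + (ẋ₀/ω)·sinh(ωT) ⇒ p·(1 − cosh) = x(T) − x₀·cosh − (ẋ₀/ω)·sinh
numerator   = 0.5569 − (0.0307)·3.749815 − (0.5632/3.5717)·3.614016 = -0.128092
denominator = 1 − 3.749815 = -2.749815
p = -0.128092 / -2.749815 = 0.0466

p = 0.0466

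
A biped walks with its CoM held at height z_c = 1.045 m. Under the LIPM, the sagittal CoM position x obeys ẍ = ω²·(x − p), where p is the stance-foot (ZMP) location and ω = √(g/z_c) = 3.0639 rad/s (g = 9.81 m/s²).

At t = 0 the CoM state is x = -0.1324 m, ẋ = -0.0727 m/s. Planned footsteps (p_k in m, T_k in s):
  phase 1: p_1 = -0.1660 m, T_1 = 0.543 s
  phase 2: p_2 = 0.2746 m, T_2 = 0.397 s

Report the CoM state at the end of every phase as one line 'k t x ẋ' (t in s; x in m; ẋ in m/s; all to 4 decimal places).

1 0.5430 -0.1345 0.0632
2 0.9400 -0.4446 -1.8135

phase 1: p=-0.1660, T=0.543, ωT=1.663698, cosh=2.734116, sinh=2.544678; start (x,ẋ)=(-0.132400, -0.072700) → end (x,ẋ)=(-0.134514, 0.063197)
phase 2: p=0.2746, T=0.397, ωT=1.216368, cosh=1.835607, sinh=1.539302; start (x,ẋ)=(-0.134514, 0.063197) → end (x,ẋ)=(-0.444622, -1.813485)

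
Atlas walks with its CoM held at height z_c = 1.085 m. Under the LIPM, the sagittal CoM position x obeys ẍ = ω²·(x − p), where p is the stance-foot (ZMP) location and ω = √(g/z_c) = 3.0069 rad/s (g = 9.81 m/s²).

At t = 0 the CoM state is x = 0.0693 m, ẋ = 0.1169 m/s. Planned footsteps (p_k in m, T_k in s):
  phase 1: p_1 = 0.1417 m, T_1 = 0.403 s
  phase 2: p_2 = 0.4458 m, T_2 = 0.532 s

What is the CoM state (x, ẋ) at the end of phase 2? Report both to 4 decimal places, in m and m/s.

x = -0.6199, ẋ = -2.9997

phase 1: p=0.1417, T=0.403, ωT=1.211781, cosh=1.828564, sinh=1.530897; start (x,ẋ)=(0.069300, 0.116900) → end (x,ẋ)=(0.068829, -0.119517)
phase 2: p=0.4458, T=0.532, ωT=1.599671, cosh=2.576683, sinh=2.374720; start (x,ẋ)=(0.068829, -0.119517) → end (x,ẋ)=(-0.619924, -2.999734)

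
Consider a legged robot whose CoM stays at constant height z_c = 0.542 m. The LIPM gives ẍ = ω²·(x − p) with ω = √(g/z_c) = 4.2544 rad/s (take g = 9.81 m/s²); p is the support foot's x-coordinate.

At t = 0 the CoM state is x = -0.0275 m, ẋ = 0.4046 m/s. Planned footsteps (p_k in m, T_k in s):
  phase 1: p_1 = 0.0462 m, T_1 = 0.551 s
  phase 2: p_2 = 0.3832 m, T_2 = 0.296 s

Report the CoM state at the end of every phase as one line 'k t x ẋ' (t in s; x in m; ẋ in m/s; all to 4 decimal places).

1 0.5510 0.1497 0.5090
2 0.8470 0.1324 -0.6403

phase 1: p=0.0462, T=0.551, ωT=2.344174, cosh=5.260294, sinh=5.164368; start (x,ẋ)=(-0.027500, 0.404600) → end (x,ẋ)=(0.149656, 0.509031)
phase 2: p=0.3832, T=0.296, ωT=1.259302, cosh=1.903407, sinh=1.619556; start (x,ẋ)=(0.149656, 0.509031) → end (x,ẋ)=(0.132447, -0.640282)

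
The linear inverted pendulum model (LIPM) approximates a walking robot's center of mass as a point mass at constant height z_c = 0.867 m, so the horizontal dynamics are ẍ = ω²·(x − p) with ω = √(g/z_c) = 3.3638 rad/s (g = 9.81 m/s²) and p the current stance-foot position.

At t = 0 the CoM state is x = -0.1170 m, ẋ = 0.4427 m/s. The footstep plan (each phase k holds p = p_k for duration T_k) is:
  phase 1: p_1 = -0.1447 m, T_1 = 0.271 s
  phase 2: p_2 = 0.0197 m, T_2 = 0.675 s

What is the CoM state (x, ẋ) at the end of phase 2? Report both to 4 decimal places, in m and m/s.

x = 1.1325, ẋ = 3.8148

phase 1: p=-0.1447, T=0.271, ωT=0.911590, cosh=1.445080, sinh=1.043195; start (x,ẋ)=(-0.117000, 0.442700) → end (x,ẋ)=(0.032621, 0.736939)
phase 2: p=0.0197, T=0.675, ωT=2.270565, cosh=4.894063, sinh=4.790809; start (x,ẋ)=(0.032621, 0.736939) → end (x,ẋ)=(1.132501, 3.814846)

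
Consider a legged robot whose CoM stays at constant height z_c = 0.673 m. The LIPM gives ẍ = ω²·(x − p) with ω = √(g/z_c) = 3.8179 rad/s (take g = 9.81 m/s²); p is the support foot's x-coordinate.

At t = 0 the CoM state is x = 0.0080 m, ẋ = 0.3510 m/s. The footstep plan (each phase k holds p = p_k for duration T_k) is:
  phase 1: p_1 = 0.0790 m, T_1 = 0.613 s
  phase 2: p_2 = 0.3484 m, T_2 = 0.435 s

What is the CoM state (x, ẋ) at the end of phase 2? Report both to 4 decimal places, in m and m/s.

phase 1: p=0.0790, T=0.613, ωT=2.340373, cosh=5.240699, sinh=5.144407; start (x,ẋ)=(0.008000, 0.351000) → end (x,ẋ)=(0.179863, 0.444986)
phase 2: p=0.3484, T=0.435, ωT=1.660786, cosh=2.726719, sinh=2.536730; start (x,ẋ)=(0.179863, 0.444986) → end (x,ẋ)=(0.184510, -0.418922)

x = 0.1845, ẋ = -0.4189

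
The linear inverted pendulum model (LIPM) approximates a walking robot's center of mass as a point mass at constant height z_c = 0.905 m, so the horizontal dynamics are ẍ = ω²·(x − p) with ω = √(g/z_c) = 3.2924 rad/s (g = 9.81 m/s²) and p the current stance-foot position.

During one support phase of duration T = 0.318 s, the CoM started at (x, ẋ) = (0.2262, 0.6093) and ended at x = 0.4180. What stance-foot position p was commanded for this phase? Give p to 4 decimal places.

p = 0.2918

ωT = 3.2924·0.318 = 1.046983; cosh(ωT) = 1.600019, sinh(ωT) = 1.249024
x(T) = p + (x₀−p)·cosh(ωT) + (ẋ₀/ω)·sinh(ωT) ⇒ p·(1 − cosh) = x(T) − x₀·cosh − (ẋ₀/ω)·sinh
numerator   = 0.4180 − (0.2262)·1.600019 − (0.6093/3.2924)·1.249024 = -0.175072
denominator = 1 − 1.600019 = -0.600019
p = -0.175072 / -0.600019 = 0.2918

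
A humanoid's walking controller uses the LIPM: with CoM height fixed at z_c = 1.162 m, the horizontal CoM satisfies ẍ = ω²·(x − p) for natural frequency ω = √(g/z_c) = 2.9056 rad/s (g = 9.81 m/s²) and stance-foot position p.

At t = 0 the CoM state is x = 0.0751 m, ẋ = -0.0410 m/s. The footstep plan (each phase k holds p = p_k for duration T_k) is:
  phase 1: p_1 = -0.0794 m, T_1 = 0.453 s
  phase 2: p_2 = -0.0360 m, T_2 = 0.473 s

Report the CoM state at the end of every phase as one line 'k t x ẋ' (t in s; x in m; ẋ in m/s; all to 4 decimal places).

phase 1: p=-0.0794, T=0.453, ωT=1.316237, cosh=1.998752, sinh=1.730609; start (x,ẋ)=(0.075100, -0.041000) → end (x,ẋ)=(0.204987, 0.694948)
phase 2: p=-0.0360, T=0.473, ωT=1.374349, cosh=2.102753, sinh=1.849749; start (x,ẋ)=(0.204987, 0.694948) → end (x,ẋ)=(0.913151, 2.756520)

1 0.4530 0.2050 0.6949
2 0.9260 0.9132 2.7565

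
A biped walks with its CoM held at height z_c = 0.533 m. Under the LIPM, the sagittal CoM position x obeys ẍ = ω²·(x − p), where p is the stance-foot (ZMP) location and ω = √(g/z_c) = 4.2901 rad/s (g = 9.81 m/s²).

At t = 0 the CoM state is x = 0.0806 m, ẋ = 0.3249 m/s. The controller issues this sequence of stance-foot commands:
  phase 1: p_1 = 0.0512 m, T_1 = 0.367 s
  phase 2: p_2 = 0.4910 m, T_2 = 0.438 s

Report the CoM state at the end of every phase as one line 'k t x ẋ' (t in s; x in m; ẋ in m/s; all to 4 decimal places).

1 0.3670 0.3002 1.1094
2 0.8050 0.6786 1.0994

phase 1: p=0.0512, T=0.367, ωT=1.574467, cosh=2.517642, sinh=2.310524; start (x,ẋ)=(0.080600, 0.324900) → end (x,ẋ)=(0.300200, 1.109406)
phase 2: p=0.4910, T=0.438, ωT=1.879064, cosh=3.350053, sinh=3.197320; start (x,ẋ)=(0.300200, 1.109406) → end (x,ẋ)=(0.678628, 1.099405)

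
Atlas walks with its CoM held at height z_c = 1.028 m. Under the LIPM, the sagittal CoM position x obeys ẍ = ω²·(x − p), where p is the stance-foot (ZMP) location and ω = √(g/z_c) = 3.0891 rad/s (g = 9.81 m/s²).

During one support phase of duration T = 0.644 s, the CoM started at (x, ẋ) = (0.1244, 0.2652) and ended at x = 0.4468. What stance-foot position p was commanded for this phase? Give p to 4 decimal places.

p = 0.1191

ωT = 3.0891·0.644 = 1.989380; cosh(ωT) = 3.723891, sinh(ωT) = 3.587111
x(T) = p + (x₀−p)·cosh(ωT) + (ẋ₀/ω)·sinh(ωT) ⇒ p·(1 − cosh) = x(T) − x₀·cosh − (ẋ₀/ω)·sinh
numerator   = 0.4468 − (0.1244)·3.723891 − (0.2652/3.0891)·3.587111 = -0.324406
denominator = 1 − 3.723891 = -2.723891
p = -0.324406 / -2.723891 = 0.1191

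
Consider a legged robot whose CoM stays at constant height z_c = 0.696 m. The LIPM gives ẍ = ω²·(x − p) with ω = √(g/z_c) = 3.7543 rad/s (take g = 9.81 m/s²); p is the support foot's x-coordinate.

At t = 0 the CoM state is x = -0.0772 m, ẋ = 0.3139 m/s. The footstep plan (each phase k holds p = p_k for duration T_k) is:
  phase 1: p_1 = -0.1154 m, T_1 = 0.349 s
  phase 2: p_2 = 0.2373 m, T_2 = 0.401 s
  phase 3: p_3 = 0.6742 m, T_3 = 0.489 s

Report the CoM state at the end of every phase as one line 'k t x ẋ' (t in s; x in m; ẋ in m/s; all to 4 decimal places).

phase 1: p=-0.1154, T=0.349, ωT=1.310251, cosh=1.988428, sinh=1.718675; start (x,ẋ)=(-0.077200, 0.313900) → end (x,ẋ)=(0.104258, 0.870650)
phase 2: p=0.2373, T=0.401, ωT=1.505474, cosh=2.364101, sinh=2.142189; start (x,ẋ)=(0.104258, 0.870650) → end (x,ẋ)=(0.419564, 0.988323)
phase 3: p=0.6742, T=0.489, ωT=1.835853, cosh=3.214978, sinh=3.055501; start (x,ẋ)=(0.419564, 0.988323) → end (x,ẋ)=(0.659915, 0.256441)

1 0.3490 0.1043 0.8706
2 0.7500 0.4196 0.9883
3 1.2390 0.6599 0.2564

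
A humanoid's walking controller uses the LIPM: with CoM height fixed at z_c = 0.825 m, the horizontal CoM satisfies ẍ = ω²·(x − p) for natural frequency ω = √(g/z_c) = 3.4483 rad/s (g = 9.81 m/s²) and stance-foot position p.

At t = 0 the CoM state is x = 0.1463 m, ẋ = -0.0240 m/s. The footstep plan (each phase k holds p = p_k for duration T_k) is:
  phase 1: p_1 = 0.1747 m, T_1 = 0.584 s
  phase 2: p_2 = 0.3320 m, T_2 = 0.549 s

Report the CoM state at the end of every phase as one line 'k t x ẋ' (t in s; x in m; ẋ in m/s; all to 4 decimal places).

phase 1: p=0.1747, T=0.584, ωT=2.013807, cosh=3.812633, sinh=3.679153; start (x,ẋ)=(0.146300, -0.024000) → end (x,ẋ)=(0.040815, -0.451809)
phase 2: p=0.3320, T=0.549, ωT=1.893117, cosh=3.395317, sinh=3.244715; start (x,ẋ)=(0.040815, -0.451809) → end (x,ẋ)=(-1.081801, -4.792036)

1 0.5840 0.0408 -0.4518
2 1.1330 -1.0818 -4.7920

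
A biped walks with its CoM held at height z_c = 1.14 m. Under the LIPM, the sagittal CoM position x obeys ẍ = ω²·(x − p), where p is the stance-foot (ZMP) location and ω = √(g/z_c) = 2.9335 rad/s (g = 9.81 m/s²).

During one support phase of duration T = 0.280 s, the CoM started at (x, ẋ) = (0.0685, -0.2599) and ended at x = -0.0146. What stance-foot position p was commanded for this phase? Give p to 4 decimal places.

p = 0.0737

ωT = 2.9335·0.280 = 0.821380; cosh(ωT) = 1.356730, sinh(ωT) = 0.916906
x(T) = p + (x₀−p)·cosh(ωT) + (ẋ₀/ω)·sinh(ωT) ⇒ p·(1 − cosh) = x(T) − x₀·cosh − (ẋ₀/ω)·sinh
numerator   = -0.0146 − (0.0685)·1.356730 − (-0.2599/2.9335)·0.916906 = -0.026301
denominator = 1 − 1.356730 = -0.356730
p = -0.026301 / -0.356730 = 0.0737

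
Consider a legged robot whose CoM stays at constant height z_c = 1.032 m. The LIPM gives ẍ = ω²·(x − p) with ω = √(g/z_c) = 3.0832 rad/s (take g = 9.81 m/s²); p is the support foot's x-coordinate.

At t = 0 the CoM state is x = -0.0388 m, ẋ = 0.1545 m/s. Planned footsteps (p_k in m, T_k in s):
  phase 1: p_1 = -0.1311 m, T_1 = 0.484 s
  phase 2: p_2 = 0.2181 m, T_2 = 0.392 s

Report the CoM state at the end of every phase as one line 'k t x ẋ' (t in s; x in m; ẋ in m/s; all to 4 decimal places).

phase 1: p=-0.1311, T=0.484, ωT=1.492269, cosh=2.336018, sinh=2.111156; start (x,ẋ)=(-0.038800, 0.154500) → end (x,ẋ)=(0.190305, 0.961706)
phase 2: p=0.2181, T=0.392, ωT=1.208614, cosh=1.823726, sinh=1.525115; start (x,ẋ)=(0.190305, 0.961706) → end (x,ẋ)=(0.643121, 1.623190)

1 0.4840 0.1903 0.9617
2 0.8760 0.6431 1.6232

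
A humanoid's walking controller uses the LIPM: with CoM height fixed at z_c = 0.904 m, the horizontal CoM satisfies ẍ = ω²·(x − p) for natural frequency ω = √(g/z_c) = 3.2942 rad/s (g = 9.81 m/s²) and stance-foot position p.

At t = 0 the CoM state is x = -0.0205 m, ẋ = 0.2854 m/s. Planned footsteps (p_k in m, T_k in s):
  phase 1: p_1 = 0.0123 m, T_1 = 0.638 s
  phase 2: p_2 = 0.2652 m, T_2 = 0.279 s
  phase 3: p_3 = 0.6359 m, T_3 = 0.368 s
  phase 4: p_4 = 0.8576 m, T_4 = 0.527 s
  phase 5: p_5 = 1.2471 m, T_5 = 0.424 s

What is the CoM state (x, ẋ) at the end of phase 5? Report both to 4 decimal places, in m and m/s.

phase 1: p=0.0123, T=0.638, ωT=2.101700, cosh=4.151155, sinh=4.028906; start (x,ẋ)=(-0.020500, 0.285400) → end (x,ẋ)=(0.225195, 0.749417)
phase 2: p=0.2652, T=0.279, ωT=0.919082, cosh=1.452936, sinh=1.054051; start (x,ẋ)=(0.225195, 0.749417) → end (x,ẋ)=(0.446868, 0.949948)
phase 3: p=0.6359, T=0.368, ωT=1.212266, cosh=1.829307, sinh=1.531784; start (x,ẋ)=(0.446868, 0.949948) → end (x,ẋ)=(0.731822, 0.783888)
phase 4: p=0.8576, T=0.527, ωT=1.736043, cosh=2.925531, sinh=2.749315; start (x,ẋ)=(0.731822, 0.783888) → end (x,ẋ)=(1.143859, 1.154142)
phase 5: p=1.2471, T=0.424, ωT=1.396741, cosh=2.144703, sinh=1.897301; start (x,ẋ)=(1.143859, 1.154142) → end (x,ẋ)=(1.690410, 1.830030)

x = 1.6904, ẋ = 1.8300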